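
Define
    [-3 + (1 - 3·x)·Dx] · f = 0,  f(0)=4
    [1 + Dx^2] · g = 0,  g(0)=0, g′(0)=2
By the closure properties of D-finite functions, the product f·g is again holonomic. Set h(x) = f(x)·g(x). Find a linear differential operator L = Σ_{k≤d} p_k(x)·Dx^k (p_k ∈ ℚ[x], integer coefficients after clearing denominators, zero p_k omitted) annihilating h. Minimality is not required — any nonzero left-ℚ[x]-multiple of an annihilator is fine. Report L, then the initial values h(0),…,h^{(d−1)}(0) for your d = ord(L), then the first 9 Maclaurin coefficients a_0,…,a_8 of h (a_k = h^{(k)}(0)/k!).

f: a_k = 4, 12, 36, 108, 324, 972, 2916, 8748, 26244, …
g: a_k = 0, 2, 0, -1/3, 0, 1/60, 0, -1/2520, 0, …
f·g: L₀ = L_f ⊗_s L_g, ord ≤ 1·2.
L = (-1 + 3·x) + 6·Dx + (-1 + 3·x)·Dx^2  (order 2).
h: a_k = 0, 8, 24, 212/3, 212, 9541/15, 9541/5, 3606497/630, 3606497/210, …
ICs: h(0) = 0, h′(0) = 8.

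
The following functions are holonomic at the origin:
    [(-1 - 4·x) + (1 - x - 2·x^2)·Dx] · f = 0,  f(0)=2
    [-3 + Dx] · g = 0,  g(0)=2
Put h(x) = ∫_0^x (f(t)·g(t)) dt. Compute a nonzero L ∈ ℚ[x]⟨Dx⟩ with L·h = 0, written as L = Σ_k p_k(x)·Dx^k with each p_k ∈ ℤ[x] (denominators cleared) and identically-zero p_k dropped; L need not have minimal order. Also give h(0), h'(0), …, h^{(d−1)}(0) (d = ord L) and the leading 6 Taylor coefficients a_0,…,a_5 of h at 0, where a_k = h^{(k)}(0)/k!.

f: a_k = 2, 2, 6, 10, 22, 42, …
g: a_k = 2, 6, 9, 9, 27/4, 81/20, …
L₀ := L_f ⊗_s L_g (sym. prod.), ord ≤ 1.
h=∫₀ˣh₀: take L = L₀·Dx.
L = (4 + x - 6·x^2)·Dx + (-1 + x + 2·x^2)·Dx^2  (order 2).
h: a_k = 0, 4, 8, 14, 23, 379/10, …
ICs: h(0) = 0, h′(0) = 4.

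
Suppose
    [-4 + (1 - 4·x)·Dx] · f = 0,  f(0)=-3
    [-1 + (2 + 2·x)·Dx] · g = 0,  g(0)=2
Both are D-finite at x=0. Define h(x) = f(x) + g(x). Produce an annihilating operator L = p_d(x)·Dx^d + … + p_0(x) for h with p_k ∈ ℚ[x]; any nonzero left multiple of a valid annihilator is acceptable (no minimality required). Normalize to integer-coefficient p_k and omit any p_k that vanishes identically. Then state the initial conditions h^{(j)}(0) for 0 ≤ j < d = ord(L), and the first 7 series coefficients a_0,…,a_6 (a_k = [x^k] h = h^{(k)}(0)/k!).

L = (-68 - 48·x) + (129 + 248·x + 144·x^2)·Dx + (-14 + 18·x + 128·x^2 + 96·x^3)·Dx^2  (order 2).
h: a_k = -1, -11, -193/4, -1535/8, -49157/64, -393209/128, -6291477/512, …
ICs: h(0) = -1, h′(0) = -11.

f: a_k = -3, -12, -48, -192, -768, -3072, -12288, …
g: a_k = 2, 1, -1/4, 1/8, -5/64, 7/128, -21/512, …
Weyl lclm of L_f,L_g ⇒ L₀ (ord ≤ 2).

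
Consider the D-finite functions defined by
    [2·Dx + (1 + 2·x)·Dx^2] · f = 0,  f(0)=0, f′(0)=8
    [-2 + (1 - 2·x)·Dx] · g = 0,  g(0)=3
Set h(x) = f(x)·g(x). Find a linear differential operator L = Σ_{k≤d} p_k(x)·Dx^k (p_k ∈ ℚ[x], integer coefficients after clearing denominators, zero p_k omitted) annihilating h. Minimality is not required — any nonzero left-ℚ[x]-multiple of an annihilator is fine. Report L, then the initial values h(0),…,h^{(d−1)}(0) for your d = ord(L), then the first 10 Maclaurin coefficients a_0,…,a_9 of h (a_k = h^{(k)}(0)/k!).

L = 4 + (2 + 12·x)·Dx + (-1 + 4·x^2)·Dx^2  (order 2).
h: a_k = 0, 24, 24, 80, 112, 1504/5, 2368/5, 40832/35, 68224/35, 481024/105, …
ICs: h(0) = 0, h′(0) = 24.

f: a_k = 0, 8, -8, 32/3, -16, 128/5, -128/3, 512/7, -128, 2048/9, …
g: a_k = 3, 6, 12, 24, 48, 96, 192, 384, 768, 1536, …
h₀=f·g: eliminate ⇒ L₀, order ≤ 2·1.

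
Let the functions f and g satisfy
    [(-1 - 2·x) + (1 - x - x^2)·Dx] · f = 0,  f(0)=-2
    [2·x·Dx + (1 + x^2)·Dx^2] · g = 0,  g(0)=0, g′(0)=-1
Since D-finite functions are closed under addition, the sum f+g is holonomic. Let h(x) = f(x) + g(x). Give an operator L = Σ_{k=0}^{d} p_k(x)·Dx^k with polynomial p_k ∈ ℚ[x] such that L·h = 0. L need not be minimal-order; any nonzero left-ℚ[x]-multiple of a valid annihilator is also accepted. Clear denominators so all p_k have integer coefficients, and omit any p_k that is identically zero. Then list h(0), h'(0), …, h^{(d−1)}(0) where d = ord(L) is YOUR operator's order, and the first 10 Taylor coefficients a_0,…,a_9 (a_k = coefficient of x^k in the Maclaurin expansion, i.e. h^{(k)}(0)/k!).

L = (-4 + 16·x + 64·x^2 + 72·x^3 + 66·x^4 + 6·x^6)·Dx + (10 + 24·x + 28·x^2 + 60·x^3 + 65·x^4 + 50·x^5 + 3·x^6 + 6·x^7)·Dx^2 + (-2 - 2·x - 2·x^2 + 8·x^3 + 5·x^4 + 11·x^5 + 6·x^6 + x^7 + x^8)·Dx^3  (order 3).
h: a_k = -2, -3, -4, -17/3, -10, -81/5, -26, -293/7, -68, -991/9, …
ICs: h(0) = -2, h′(0) = -3, h′′(0) = -8.

f: a_k = -2, -2, -4, -6, -10, -16, -26, -42, -68, -110, …
g: a_k = 0, -1, 0, 1/3, 0, -1/5, 0, 1/7, 0, -1/9, …
Weyl lclm of L_f,L_g ⇒ L₀ (ord ≤ 3).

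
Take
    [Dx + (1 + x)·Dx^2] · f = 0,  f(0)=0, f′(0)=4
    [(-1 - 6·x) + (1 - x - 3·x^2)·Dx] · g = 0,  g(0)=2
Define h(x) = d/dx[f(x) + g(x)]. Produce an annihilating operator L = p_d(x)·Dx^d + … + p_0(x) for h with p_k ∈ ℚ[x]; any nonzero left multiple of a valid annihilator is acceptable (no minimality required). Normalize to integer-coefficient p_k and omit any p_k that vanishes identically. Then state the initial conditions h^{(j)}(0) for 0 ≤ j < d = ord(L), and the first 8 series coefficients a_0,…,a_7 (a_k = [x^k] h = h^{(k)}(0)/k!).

L = (-58 - 350·x - 636·x^2 - 756·x^3 - 324·x^4) + (-40 - 364·x - 976·x^2 - 1632·x^3 - 1530·x^4 - 540·x^5)·Dx + (9 + 31·x + 27·x^2 - 115·x^3 - 345·x^4 - 333·x^5 - 108·x^6)·Dx^2  (order 2).
h: a_k = 6, 12, 46, 148, 404, 1160, 3042, 8124, …
ICs: h(0) = 6, h′(0) = 12.

f: a_k = 0, 4, -2, 4/3, -1, 4/5, -2/3, 4/7, …
g: a_k = 2, 2, 8, 14, 38, 80, 194, 434, …
h₀=f+g: left-lcm gives L₀, ord ≤ 3.
h=h₀': d/dx-closure on L₀ ⇒ L.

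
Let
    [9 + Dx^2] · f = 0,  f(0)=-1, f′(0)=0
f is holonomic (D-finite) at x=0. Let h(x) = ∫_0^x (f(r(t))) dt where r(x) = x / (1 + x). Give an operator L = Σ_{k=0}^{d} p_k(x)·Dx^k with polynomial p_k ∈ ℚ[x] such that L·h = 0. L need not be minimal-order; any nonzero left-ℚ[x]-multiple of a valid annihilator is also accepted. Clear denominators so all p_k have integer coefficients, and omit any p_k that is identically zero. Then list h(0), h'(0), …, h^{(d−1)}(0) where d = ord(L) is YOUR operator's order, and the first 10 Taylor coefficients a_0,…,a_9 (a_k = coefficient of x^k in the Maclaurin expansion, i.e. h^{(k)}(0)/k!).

f: a_k = -1, 0, 9/2, 0, -27/8, 0, 81/80, 0, -729/4480, 0, …
h₀=f(r): pull back L_f along r ⇒ L₀.
Integrate: L := L₀·Dx.
L = 9·Dx + (2 + 6·x + 6·x^2 + 2·x^3)·Dx^2 + (1 + 4·x + 6·x^2 + 4·x^3 + x^4)·Dx^3  (order 3).
h: a_k = 0, -1, 0, 3/2, -9/4, 81/40, -3/4, -117/80, 1377/320, -32617/4480, …
ICs: h(0) = 0, h′(0) = -1, h′′(0) = 0.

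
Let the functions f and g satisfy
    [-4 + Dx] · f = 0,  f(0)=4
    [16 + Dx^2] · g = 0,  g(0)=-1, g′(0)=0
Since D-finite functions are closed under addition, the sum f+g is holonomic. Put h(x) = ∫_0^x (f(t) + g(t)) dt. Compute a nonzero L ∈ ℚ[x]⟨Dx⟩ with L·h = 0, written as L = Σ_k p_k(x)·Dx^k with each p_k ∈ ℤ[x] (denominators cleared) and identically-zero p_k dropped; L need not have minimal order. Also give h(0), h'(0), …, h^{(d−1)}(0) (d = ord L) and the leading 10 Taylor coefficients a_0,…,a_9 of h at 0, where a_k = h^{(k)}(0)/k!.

L = -64·Dx + 16·Dx^2 - 4·Dx^3 + Dx^4  (order 4).
h: a_k = 0, 3, 8, 40/3, 32/3, 32/5, 256/45, 256/63, 512/315, 512/945, …
ICs: h(0) = 0, h′(0) = 3, h′′(0) = 16, h′′′(0) = 80.

f: a_k = 4, 16, 32, 128/3, 128/3, 512/15, 1024/45, 4096/315, 2048/315, 8192/2835, …
g: a_k = -1, 0, 8, 0, -32/3, 0, 256/45, 0, -512/315, 0, …
Sum ⇒ L₀ = lclm(L_f,L_g) in ℚ(x)⟨Dx⟩.
h=∫₀ˣh₀: take L = L₀·Dx.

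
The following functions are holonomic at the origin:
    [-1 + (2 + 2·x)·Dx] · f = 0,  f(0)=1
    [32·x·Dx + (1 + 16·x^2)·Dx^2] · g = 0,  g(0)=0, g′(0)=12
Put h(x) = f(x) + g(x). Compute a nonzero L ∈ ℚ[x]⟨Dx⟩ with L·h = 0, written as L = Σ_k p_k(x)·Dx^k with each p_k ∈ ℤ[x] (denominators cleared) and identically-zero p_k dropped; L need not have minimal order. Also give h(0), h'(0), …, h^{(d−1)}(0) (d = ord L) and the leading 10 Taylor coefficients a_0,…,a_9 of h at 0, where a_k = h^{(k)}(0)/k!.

f: a_k = 1, 1/2, -1/8, 1/16, -5/128, 7/256, -21/1024, 33/2048, -429/32768, 715/65536, …
g: a_k = 0, 12, 0, -64, 0, 3072/5, 0, -49152/7, 0, 262144/3, …
f+g: L₀ = lclm(L_f,L_g), ord ≤ 1+2.
L = (-64 - 160·x + 3072·x^2 + 1536·x^3)·Dx + (-131 - 256·x + 5920·x^2 + 12288·x^3 + 5376·x^4)·Dx^2 + (-2 + 126·x + 192·x^2 + 2112·x^3 + 3584·x^4 + 1536·x^5)·Dx^3  (order 3).
h: a_k = 1, 25/2, -1/8, -1023/16, -5/128, 786467/1280, -21/1024, -100663065/14336, -429/32768, 17179871329/196608, …
ICs: h(0) = 1, h′(0) = 25/2, h′′(0) = -1/4.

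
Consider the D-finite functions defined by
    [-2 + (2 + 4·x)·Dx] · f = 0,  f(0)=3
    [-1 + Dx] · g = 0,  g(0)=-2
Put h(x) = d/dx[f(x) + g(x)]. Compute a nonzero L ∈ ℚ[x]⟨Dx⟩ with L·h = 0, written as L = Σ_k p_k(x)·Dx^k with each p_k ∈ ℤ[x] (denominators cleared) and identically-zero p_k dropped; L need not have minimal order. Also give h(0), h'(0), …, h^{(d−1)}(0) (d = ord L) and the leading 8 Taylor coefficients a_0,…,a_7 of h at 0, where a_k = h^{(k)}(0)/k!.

L = (-2 - x) + (1 - 2·x - 2·x^2)·Dx + (1 + 3·x + 2·x^2)·Dx^2  (order 2).
h: a_k = 1, -5, 7/2, -47/6, 313/24, -2837/120, 31183/720, -405407/5040, …
ICs: h(0) = 1, h′(0) = -5.

f: a_k = 3, 3, -3/2, 3/2, -15/8, 21/8, -63/16, 99/16, …
g: a_k = -2, -2, -1, -1/3, -1/12, -1/60, -1/360, -1/2520, …
f+g: L₀ = lclm(L_f,L_g), ord ≤ 1+1.
Derive L from L₀ (diff closure).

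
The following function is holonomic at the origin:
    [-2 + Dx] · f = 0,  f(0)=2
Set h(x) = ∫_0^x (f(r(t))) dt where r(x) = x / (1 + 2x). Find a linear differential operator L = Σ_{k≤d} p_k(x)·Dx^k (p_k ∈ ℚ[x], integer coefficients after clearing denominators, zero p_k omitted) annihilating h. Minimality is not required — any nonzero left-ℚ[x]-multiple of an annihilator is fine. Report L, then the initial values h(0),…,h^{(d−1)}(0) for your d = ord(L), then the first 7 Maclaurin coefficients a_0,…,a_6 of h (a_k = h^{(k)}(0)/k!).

L = -2·Dx + (1 + 4·x + 4·x^2)·Dx^2  (order 2).
h: a_k = 0, 2, 2, -4/3, 2/3, 4/15, -76/45, …
ICs: h(0) = 0, h′(0) = 2.

f: a_k = 2, 4, 4, 8/3, 4/3, 8/15, 8/45, …
f∘r: x↦r, Dx↦Dx/r' in L_f ⇒ L₀.
h=∫h₀ ⇒ L = L₀·Dx.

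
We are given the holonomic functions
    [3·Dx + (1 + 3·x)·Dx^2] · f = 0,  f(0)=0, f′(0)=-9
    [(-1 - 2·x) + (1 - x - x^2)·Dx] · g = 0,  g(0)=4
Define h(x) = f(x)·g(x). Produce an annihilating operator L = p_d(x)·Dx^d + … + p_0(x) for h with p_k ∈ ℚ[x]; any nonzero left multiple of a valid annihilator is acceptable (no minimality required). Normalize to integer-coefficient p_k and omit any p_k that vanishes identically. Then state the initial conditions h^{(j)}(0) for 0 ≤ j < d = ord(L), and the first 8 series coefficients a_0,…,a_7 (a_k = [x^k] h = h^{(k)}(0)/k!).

L = (5 + 12·x) + (-1 + 13·x + 15·x^2)·Dx + (-1 - 2·x + 4·x^2 + 3·x^3)·Dx^2  (order 2).
h: a_k = 0, -36, 18, -126, 135, -2871/5, 5094/5, -115659/35, …
ICs: h(0) = 0, h′(0) = -36.

f: a_k = 0, -9, 27/2, -27, 243/4, -729/5, 729/2, -6561/7, …
g: a_k = 4, 4, 8, 12, 20, 32, 52, 84, …
L₀ := L_f ⊗_s L_g (sym. prod.), ord ≤ 2.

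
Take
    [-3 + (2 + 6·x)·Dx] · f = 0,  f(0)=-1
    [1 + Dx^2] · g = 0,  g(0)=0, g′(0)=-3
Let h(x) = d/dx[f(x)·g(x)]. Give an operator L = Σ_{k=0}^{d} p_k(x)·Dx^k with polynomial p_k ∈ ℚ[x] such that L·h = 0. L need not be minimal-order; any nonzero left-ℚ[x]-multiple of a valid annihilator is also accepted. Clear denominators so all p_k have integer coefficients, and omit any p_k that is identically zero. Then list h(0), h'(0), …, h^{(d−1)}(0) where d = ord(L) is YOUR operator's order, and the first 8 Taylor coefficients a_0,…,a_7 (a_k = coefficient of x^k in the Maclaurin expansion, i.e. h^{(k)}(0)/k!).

f: a_k = -1, -3/2, 9/8, -27/16, 405/128, -1701/256, 15309/1024, -72171/2048, …
g: a_k = 0, -3, 0, 1/2, 0, -1/40, 0, 1/1680, …
L₀ := L_f ⊗_s L_g (sym. prod.), ord ≤ 2.
Differentiate: ansatz ord ≤ ord L₀ ⇒ L.
L = (133 + 2352·x + 4104·x^2 + 1728·x^3 + 1296·x^4) + (276 + 540·x - 1296·x^2 - 1296·x^3)·Dx + (124 + 840·x + 1836·x^2 + 1728·x^3 + 1296·x^4)·Dx^2  (order 2).
h: a_k = 3, 9, -93/8, 69/4, -5699/128, 73449/640, -4655323/15360, 1468555/1792, …
ICs: h(0) = 3, h′(0) = 9.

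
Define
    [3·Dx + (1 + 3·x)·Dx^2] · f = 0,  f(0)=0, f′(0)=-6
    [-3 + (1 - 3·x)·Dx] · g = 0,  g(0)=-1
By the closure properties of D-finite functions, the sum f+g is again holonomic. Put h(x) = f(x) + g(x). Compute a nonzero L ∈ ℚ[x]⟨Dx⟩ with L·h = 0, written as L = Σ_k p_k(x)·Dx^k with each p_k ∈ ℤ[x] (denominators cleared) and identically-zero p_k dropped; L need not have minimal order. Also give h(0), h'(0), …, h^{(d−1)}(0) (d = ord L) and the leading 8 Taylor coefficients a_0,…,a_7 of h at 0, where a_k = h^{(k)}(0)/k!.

L = (-30 - 18·x)·Dx + (-4 - 48·x - 36·x^2)·Dx^2 + (1 + x - 9·x^2 - 9·x^3)·Dx^3  (order 3).
h: a_k = -1, -9, 0, -45, -81/2, -1701/5, -486, -19683/7, …
ICs: h(0) = -1, h′(0) = -9, h′′(0) = 0.

f: a_k = 0, -6, 9, -18, 81/2, -486/5, 243, -4374/7, …
g: a_k = -1, -3, -9, -27, -81, -243, -729, -2187, …
Weyl lclm of L_f,L_g ⇒ L₀ (ord ≤ 3).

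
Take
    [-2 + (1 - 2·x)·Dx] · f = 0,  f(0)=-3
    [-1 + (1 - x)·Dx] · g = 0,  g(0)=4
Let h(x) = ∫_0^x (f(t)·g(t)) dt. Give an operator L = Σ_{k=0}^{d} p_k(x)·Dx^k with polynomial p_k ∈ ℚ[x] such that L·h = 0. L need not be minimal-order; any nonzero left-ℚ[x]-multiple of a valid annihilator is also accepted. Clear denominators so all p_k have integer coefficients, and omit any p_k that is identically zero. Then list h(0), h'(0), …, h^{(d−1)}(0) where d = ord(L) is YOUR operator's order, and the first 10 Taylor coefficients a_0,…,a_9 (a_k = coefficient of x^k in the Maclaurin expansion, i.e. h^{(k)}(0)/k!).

L = (-3 + 4·x)·Dx + (1 - 3·x + 2·x^2)·Dx^2  (order 2).
h: a_k = 0, -12, -18, -28, -45, -372/5, -126, -1524/7, -765/2, -2044/3, …
ICs: h(0) = 0, h′(0) = -12.

f: a_k = -3, -6, -12, -24, -48, -96, -192, -384, -768, -1536, …
g: a_k = 4, 4, 4, 4, 4, 4, 4, 4, 4, 4, …
Product ⇒ symmetric product L₀, ord ≤ 1.
h=∫₀ˣh₀: take L = L₀·Dx.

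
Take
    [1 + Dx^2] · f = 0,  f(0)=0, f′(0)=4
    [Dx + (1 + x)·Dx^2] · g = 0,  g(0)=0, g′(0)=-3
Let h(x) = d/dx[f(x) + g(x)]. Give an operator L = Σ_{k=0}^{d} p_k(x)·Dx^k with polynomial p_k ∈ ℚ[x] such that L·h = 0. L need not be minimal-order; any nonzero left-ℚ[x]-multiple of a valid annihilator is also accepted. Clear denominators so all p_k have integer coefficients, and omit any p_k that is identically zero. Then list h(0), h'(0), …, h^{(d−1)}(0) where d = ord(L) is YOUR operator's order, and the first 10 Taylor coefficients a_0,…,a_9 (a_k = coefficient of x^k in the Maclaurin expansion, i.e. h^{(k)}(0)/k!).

L = (7 + 2·x + x^2) + (3 + 5·x + 3·x^2 + x^3)·Dx + (7 + 2·x + x^2)·Dx^2 + (3 + 5·x + 3·x^2 + x^3)·Dx^3  (order 3).
h: a_k = 1, 3, -5, 3, -17/6, 3, -541/180, 3, -30239/10080, 3, …
ICs: h(0) = 1, h′(0) = 3, h′′(0) = -10.

f: a_k = 0, 4, 0, -2/3, 0, 1/30, 0, -1/1260, 0, 1/90720, …
g: a_k = 0, -3, 3/2, -1, 3/4, -3/5, 1/2, -3/7, 3/8, -1/3, …
Sum ⇒ L₀ = lclm(L_f,L_g) in ℚ(x)⟨Dx⟩.
h₀' ⇒ L via d/dx closure of L₀.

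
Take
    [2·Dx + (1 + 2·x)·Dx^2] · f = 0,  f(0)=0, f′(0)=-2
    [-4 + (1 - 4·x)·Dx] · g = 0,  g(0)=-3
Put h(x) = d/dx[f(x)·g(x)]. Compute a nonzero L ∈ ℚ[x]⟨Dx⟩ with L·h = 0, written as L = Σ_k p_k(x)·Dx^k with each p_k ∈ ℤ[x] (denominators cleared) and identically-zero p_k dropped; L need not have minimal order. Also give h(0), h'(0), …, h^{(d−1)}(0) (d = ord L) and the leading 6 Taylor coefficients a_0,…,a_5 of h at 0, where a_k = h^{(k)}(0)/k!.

f: a_k = 0, -2, 2, -8/3, 4, -32/5, …
g: a_k = -3, -12, -48, -192, -768, -3072, …
f·g: L₀ = L_f ⊗_s L_g, ord ≤ 2·1.
h₀' ⇒ L via d/dx closure of L₀.
L = 32 + (8 + 40·x)·Dx + (-1 + 2·x + 8·x^2)·Dx^2  (order 2).
h: a_k = 6, 36, 240, 1232, 6256, 149184/5, …
ICs: h(0) = 6, h′(0) = 36.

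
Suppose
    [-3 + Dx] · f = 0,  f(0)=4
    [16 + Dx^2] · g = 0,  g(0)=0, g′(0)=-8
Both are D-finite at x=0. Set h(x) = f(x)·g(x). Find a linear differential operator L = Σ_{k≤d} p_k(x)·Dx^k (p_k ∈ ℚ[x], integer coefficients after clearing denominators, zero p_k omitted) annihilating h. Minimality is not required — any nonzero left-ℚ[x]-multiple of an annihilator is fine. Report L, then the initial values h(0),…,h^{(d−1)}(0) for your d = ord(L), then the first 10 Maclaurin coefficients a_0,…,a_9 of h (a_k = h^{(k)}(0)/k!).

f: a_k = 4, 12, 18, 18, 27/2, 81/10, 81/20, 243/140, 729/1120, 243/1120, …
g: a_k = 0, -8, 0, 64/3, 0, -256/15, 0, 2048/315, 0, -4096/2835, …
L₀ := L_f ⊗_s L_g (sym. prod.), ord ≤ 2.
L = 25 - 6·Dx + Dx^2  (order 2).
h: a_k = 0, -32, -96, -176/3, 112, 3116/15, 572/5, -8062/315, -1054/15, -430441/11340, …
ICs: h(0) = 0, h′(0) = -32.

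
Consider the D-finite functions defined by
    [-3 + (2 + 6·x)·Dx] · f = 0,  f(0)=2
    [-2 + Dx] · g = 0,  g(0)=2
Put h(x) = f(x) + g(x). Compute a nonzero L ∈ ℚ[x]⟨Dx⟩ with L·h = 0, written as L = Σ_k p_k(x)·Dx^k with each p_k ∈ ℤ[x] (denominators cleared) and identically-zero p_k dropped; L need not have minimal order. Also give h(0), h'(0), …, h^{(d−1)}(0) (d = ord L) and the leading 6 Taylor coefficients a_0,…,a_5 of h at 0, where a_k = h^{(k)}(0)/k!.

f: a_k = 2, 3, -9/4, 27/8, -405/64, 1701/128, …
g: a_k = 2, 4, 4, 8/3, 4/3, 8/15, …
L₀ := lclm(L_f,L_g); ord L₀ ≤ 1+1.
L = (42 + 72·x) + (-25 - 96·x - 144·x^2)·Dx + (2 + 30·x + 72·x^2)·Dx^2  (order 2).
h: a_k = 4, 7, 7/4, 145/24, -959/192, 26539/1920, …
ICs: h(0) = 4, h′(0) = 7.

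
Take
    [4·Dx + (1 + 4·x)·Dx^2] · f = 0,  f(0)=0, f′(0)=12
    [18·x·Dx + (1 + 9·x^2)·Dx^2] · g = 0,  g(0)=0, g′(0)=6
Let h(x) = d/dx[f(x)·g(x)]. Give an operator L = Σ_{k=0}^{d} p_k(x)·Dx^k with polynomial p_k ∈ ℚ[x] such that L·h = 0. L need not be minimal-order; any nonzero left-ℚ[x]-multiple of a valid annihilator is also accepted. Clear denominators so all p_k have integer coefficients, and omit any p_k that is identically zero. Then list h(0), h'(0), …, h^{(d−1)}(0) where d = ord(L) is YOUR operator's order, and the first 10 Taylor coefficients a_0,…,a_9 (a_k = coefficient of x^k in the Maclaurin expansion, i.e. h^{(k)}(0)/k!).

L = (2448 + 17280·x + 76464·x^2 + 518400·x^3 + 1399680·x^4 + 2426112·x^5 + 1679616·x^7) + (452 + 10800·x + 98028·x^2 + 491184·x^3 + 1840320·x^4 + 4339008·x^5 + 6531840·x^6 + 1259712·x^7 + 5878656·x^8)·Dx + (136 + 1912·x + 18576·x^2 + 103608·x^3 + 389448·x^4 + 1100304·x^5 + 2239488·x^6 + 3277584·x^7 + 1259712·x^8 + 3359232·x^9)·Dx^2 + (13 + 176·x + 1234·x^2 + 6048·x^3 + 22833·x^4 + 68688·x^5 + 154224·x^6 + 279936·x^7 + 399492·x^8 + 209952·x^9 + 419904·x^10)·Dx^3  (order 3).
h: a_k = 0, 144, -432, 672, -3600, 111024/5, -390768/5, 1191744/5, -35991216/35, 164539888/35, …
ICs: h(0) = 0, h′(0) = 144, h′′(0) = -864.

f: a_k = 0, 12, -24, 64, -192, 3072/5, -2048, 49152/7, -24576, 262144/3, …
g: a_k = 0, 6, 0, -18, 0, 486/5, 0, -4374/7, 0, 4374, …
Product ⇒ symmetric product L₀, ord ≤ 4.
h=h₀': d/dx-closure on L₀ ⇒ L.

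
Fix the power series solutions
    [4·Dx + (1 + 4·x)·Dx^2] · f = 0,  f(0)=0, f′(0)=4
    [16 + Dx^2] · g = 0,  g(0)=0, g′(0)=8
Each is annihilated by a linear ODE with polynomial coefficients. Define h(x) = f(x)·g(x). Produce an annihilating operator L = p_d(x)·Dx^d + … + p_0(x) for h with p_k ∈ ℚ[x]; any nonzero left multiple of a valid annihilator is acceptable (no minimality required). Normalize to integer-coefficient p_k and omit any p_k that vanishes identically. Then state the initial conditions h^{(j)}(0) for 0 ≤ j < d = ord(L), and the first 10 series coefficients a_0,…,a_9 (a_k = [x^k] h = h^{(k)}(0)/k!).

f: a_k = 0, 4, -8, 64/3, -64, 1024/5, -2048/3, 16384/7, -8192, 262144/9, …
g: a_k = 0, 8, 0, -64/3, 0, 256/15, 0, -2048/315, 0, 4096/2835, …
Product ⇒ symmetric product L₀, ord ≤ 4.
L = (-768 + 6144·x + 77824·x^2 + 262144·x^3 + 262144·x^4) + (256 + 5120·x + 24576·x^2 + 32768·x^3)·Dx + (1280·x + 10752·x^2 + 32768·x^3 + 32768·x^4)·Dx^2 + (16 + 320·x + 1536·x^2 + 2048·x^3)·Dx^3 + (3 + 56·x + 368·x^2 + 1024·x^3 + 1024·x^4)·Dx^4  (order 4).
h: a_k = 0, 0, 32, -64, 256/3, -1024/3, 11264/9, -63488/15, 925696/63, -3276800/63, …
ICs: h(0) = 0, h′(0) = 0, h′′(0) = 64, h′′′(0) = -384.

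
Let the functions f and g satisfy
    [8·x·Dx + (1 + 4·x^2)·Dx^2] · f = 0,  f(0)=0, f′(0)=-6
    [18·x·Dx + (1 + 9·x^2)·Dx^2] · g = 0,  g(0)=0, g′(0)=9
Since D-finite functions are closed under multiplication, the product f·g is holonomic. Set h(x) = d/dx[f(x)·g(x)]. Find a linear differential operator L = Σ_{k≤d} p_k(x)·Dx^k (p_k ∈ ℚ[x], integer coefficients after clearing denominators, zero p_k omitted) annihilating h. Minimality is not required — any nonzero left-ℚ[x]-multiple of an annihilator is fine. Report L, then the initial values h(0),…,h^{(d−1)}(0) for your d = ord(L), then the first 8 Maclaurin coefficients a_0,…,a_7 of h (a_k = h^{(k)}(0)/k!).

f: a_k = 0, -6, 0, 8, 0, -96/5, 0, 384/7, …
g: a_k = 0, 9, 0, -27, 0, 729/5, 0, -6561/7, …
f·g: L₀ = L_f ⊗_s L_g, ord ≤ 2·2.
h₀' ⇒ L via d/dx closure of L₀.
L = (-864·x - 18720·x^3 - 82944·x^5 + 134784·x^7 + 1119744·x^9) + (-52 - 3036·x^2 - 33696·x^4 - 72576·x^6 + 471744·x^8 + 1679616·x^10)·Dx + (-104·x - 2072·x^3 - 11232·x^5 + 13968·x^7 + 269568·x^9 + 559872·x^11)·Dx^2 + (-1 - 26·x^2 - 205·x^4 + 7380·x^8 + 33696·x^10 + 46656·x^12)·Dx^3  (order 3).
h: a_k = 0, -108, 0, 936, 0, -37908/5, 0, 2184624/35, …
ICs: h(0) = 0, h′(0) = -108, h′′(0) = 0.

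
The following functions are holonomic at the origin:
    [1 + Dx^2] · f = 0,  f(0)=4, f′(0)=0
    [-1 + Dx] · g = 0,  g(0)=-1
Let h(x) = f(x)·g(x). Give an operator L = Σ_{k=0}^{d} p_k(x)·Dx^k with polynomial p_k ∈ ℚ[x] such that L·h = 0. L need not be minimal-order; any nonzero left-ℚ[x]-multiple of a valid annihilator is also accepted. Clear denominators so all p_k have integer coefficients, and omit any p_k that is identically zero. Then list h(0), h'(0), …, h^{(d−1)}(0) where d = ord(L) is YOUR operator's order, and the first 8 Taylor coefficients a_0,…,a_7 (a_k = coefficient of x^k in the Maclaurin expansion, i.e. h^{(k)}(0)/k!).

f: a_k = 4, 0, -2, 0, 1/6, 0, -1/180, 0, …
g: a_k = -1, -1, -1/2, -1/6, -1/24, -1/120, -1/720, -1/5040, …
Sym-product of L_f,L_g gives L₀ (≤ ord 2).
L = 2 - 2·Dx + Dx^2  (order 2).
h: a_k = -4, -4, 0, 4/3, 2/3, 2/15, 0, -2/315, …
ICs: h(0) = -4, h′(0) = -4.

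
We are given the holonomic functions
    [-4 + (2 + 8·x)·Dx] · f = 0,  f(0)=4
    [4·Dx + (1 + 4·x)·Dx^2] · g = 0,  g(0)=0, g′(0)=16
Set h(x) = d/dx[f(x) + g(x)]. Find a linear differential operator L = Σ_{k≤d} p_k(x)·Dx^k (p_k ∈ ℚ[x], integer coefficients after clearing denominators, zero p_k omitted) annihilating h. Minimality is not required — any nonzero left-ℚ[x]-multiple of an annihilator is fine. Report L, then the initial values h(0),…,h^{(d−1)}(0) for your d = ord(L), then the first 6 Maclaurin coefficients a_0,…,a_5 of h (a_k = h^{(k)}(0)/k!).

f: a_k = 4, 8, -8, 16, -40, 112, …
g: a_k = 0, 16, -32, 256/3, -256, 4096/5, …
Sum ⇒ L₀ = lclm(L_f,L_g) in ℚ(x)⟨Dx⟩.
h=h₀': d/dx-closure on L₀ ⇒ L.
L = 8 + (10 + 40·x)·Dx + (1 + 8·x + 16·x^2)·Dx^2  (order 2).
h: a_k = 24, -80, 304, -1184, 4656, -18400, …
ICs: h(0) = 24, h′(0) = -80.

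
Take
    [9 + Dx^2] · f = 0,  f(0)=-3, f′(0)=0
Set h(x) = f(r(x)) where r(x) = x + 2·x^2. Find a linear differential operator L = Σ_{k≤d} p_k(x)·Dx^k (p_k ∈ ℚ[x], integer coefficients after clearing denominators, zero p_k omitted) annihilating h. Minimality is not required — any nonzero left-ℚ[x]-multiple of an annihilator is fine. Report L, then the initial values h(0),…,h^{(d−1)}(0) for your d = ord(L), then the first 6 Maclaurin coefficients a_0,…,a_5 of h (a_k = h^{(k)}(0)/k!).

L = (9 + 108·x + 432·x^2 + 576·x^3) - 4·Dx + (1 + 4·x)·Dx^2  (order 2).
h: a_k = -3, 0, 27/2, 54, 351/8, -81, …
ICs: h(0) = -3, h′(0) = 0.

f: a_k = -3, 0, 27/2, 0, -81/8, 0, …
h₀=f(r): pull back L_f along r ⇒ L₀.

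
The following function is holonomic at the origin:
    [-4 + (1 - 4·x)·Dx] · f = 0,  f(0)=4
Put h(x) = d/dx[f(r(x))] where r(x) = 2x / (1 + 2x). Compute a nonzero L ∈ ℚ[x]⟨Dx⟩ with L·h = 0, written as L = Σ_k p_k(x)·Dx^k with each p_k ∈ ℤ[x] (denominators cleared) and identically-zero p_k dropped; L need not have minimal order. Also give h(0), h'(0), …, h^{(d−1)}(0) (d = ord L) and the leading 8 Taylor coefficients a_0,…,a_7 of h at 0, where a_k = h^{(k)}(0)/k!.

f: a_k = 4, 16, 64, 256, 1024, 4096, 16384, 65536, …
L₀ from L_f via x↦r, Dx↦r'^{-1}Dx.
Differentiate: ansatz ord ≤ ord L₀ ⇒ L.
L = 12 + (-1 + 6·x)·Dx  (order 1).
h: a_k = 32, 384, 3456, 27648, 207360, 1492992, 10450944, 71663616, …
ICs: h(0) = 32.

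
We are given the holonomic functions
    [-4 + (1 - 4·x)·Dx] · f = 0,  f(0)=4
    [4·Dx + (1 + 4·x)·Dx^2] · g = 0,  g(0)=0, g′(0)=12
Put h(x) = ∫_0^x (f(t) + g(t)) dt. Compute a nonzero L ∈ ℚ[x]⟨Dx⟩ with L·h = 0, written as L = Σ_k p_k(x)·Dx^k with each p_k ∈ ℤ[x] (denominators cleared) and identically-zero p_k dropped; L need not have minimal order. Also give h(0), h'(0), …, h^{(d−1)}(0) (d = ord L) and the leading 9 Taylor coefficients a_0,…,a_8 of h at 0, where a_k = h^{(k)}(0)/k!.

L = (160 + 128·x)·Dx^2 + (16 + 256·x + 256·x^2)·Dx^3 + (-3 - 4·x + 48·x^2 + 64·x^3)·Dx^4  (order 4).
h: a_k = 0, 4, 14, 40/3, 80, 832/5, 11776/15, 2048, 63488/7, …
ICs: h(0) = 0, h′(0) = 4, h′′(0) = 28, h′′′(0) = 80.

f: a_k = 4, 16, 64, 256, 1024, 4096, 16384, 65536, 262144, …
g: a_k = 0, 12, -24, 64, -192, 3072/5, -2048, 49152/7, -24576, …
L₀ := lclm(L_f,L_g); ord L₀ ≤ 1+2.
h=∫h₀ ⇒ L = L₀·Dx.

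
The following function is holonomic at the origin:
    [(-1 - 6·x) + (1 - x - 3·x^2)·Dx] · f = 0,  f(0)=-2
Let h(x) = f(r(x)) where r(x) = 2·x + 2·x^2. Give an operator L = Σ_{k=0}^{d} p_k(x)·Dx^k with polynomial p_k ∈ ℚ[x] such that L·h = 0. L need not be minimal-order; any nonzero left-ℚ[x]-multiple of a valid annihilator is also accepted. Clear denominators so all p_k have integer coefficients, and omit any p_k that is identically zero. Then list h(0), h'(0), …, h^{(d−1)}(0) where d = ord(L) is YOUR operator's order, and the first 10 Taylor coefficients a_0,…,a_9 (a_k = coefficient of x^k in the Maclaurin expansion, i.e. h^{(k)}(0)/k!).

f: a_k = -2, -2, -8, -14, -38, -80, -194, -434, -1016, -2318, …
L₀ from L_f via x↦r, Dx↦r'^{-1}Dx.
L = (2 + 28·x + 72·x^2 + 48·x^3) + (-1 + 2·x + 14·x^2 + 24·x^3 + 12·x^4)·Dx  (order 1).
h: a_k = -2, -4, -36, -176, -976, -5328, -28976, -158080, -861408, -4695296, …
ICs: h(0) = -2.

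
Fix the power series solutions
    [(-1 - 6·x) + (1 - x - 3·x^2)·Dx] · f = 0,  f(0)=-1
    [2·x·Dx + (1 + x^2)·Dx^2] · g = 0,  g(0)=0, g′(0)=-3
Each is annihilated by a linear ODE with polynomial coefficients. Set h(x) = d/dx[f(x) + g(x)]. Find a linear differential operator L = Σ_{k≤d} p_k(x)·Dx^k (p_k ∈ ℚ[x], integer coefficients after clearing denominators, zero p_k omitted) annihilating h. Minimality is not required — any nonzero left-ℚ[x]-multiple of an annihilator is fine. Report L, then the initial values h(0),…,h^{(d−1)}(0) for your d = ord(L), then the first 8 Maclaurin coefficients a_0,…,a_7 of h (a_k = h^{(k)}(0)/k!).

f: a_k = -1, -1, -4, -7, -19, -40, -97, -217, …
g: a_k = 0, -3, 0, 1, 0, -3/5, 0, 3/7, …
Sum ⇒ L₀ = lclm(L_f,L_g) in ℚ(x)⟨Dx⟩.
h=h₀': d/dx-closure on L₀ ⇒ L.
L = (-8 + 32·x + 300·x^2 + 504·x^3 + 1134·x^4 + 162·x^6) + (22 + 148·x + 184·x^2 + 576·x^3 + 441·x^4 + 918·x^5 + 27·x^6 + 162·x^7)·Dx + (-4 - 6·x - 18·x^2 + 60·x^3 + 85·x^4 + 75·x^5 + 126·x^6 + 9·x^7 + 27·x^8)·Dx^2  (order 2).
h: a_k = -4, -8, -18, -76, -203, -582, -1516, -4064, …
ICs: h(0) = -4, h′(0) = -8.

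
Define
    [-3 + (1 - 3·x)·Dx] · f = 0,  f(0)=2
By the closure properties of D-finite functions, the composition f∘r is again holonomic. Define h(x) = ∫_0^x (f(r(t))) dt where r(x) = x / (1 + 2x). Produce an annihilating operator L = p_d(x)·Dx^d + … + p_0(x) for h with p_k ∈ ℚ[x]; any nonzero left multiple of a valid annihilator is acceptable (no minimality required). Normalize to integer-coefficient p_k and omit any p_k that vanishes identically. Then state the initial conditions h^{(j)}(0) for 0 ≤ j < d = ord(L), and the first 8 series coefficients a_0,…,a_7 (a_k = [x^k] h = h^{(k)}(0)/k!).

f: a_k = 2, 6, 18, 54, 162, 486, 1458, 4374, …
L₀ from L_f via x↦r, Dx↦r'^{-1}Dx.
∫: right-multiply L₀ by Dx.
L = 3·Dx + (-1 - x + 2·x^2)·Dx^2  (order 2).
h: a_k = 0, 2, 3, 2, 3/2, 6/5, 1, 6/7, …
ICs: h(0) = 0, h′(0) = 2.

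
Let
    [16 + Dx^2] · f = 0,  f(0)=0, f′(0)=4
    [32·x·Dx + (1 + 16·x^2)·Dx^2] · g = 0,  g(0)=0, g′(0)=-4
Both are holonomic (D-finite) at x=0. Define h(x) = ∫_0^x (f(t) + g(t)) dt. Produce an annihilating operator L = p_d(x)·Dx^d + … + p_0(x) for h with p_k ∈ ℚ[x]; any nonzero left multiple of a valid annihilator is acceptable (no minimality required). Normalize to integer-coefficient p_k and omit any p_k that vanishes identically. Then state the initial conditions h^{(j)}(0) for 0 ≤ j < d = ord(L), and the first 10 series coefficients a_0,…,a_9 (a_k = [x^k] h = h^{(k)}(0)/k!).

L = (-5632·x + 114688·x^3 + 131072·x^5)·Dx^2 + (-16 + 1792·x^2 + 36864·x^4 + 65536·x^6)·Dx^3 + (-352·x + 7168·x^3 + 8192·x^5)·Dx^4 + (-1 + 112·x^2 + 2304·x^4 + 4096·x^6)·Dx^5  (order 5).
h: a_k = 0, 0, 0, 0, 8/3, 0, -1472/45, 0, 92032/315, 0, …
ICs: h(0) = 0, h′(0) = 0, h′′(0) = 0, h′′′(0) = 0, h′′′′(0) = 64.

f: a_k = 0, 4, 0, -32/3, 0, 128/15, 0, -1024/315, 0, 2048/2835, …
g: a_k = 0, -4, 0, 64/3, 0, -1024/5, 0, 16384/7, 0, -262144/9, …
L₀ := lclm(L_f,L_g); ord L₀ ≤ 2+2.
Integrate: L := L₀·Dx.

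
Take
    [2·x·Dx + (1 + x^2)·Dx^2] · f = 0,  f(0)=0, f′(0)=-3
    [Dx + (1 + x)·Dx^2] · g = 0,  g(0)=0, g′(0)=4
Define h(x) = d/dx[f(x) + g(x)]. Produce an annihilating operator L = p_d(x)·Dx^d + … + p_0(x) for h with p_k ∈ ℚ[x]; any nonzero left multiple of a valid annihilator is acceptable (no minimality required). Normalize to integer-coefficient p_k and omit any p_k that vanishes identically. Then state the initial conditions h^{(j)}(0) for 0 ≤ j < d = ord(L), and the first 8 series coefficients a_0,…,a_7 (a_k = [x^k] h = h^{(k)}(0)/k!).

f: a_k = 0, -3, 0, 1, 0, -3/5, 0, 3/7, …
g: a_k = 0, 4, -2, 4/3, -1, 4/5, -2/3, 4/7, …
Weyl lclm of L_f,L_g ⇒ L₀ (ord ≤ 4).
h₀' ⇒ L via d/dx closure of L₀.
L = (-2 - 6·x + 6·x^2 + 2·x^3) + (-4 - 4·x + 12·x^3 + 4·x^4)·Dx + (-1 + x + 2·x^2 + 2·x^3 + 3·x^4 + x^5)·Dx^2  (order 2).
h: a_k = 1, -4, 7, -4, 1, -4, 7, -4, …
ICs: h(0) = 1, h′(0) = -4.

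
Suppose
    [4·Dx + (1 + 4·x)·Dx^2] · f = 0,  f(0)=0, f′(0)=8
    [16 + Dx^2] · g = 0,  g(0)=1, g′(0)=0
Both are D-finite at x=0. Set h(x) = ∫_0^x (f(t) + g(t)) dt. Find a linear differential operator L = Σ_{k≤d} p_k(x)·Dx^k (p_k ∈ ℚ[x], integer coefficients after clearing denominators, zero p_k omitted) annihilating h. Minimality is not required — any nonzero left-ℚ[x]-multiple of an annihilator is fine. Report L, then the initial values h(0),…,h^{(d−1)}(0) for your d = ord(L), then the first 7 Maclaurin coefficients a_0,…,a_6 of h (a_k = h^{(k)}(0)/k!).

f: a_k = 0, 8, -16, 128/3, -128, 2048/5, -4096/3, …
g: a_k = 1, 0, -8, 0, 32/3, 0, -256/45, …
Weyl lclm of L_f,L_g ⇒ L₀ (ord ≤ 4).
h=∫₀ˣh₀: take L = L₀·Dx.
L = (448 + 512·x + 1024·x^2)·Dx^2 + (48 + 320·x + 768·x^2 + 1024·x^3)·Dx^3 + (28 + 32·x + 64·x^2)·Dx^4 + (3 + 20·x + 48·x^2 + 64·x^3)·Dx^5  (order 5).
h: a_k = 0, 1, 4, -8, 32/3, -352/15, 1024/15, …
ICs: h(0) = 0, h′(0) = 1, h′′(0) = 8, h′′′(0) = -48, h′′′′(0) = 256.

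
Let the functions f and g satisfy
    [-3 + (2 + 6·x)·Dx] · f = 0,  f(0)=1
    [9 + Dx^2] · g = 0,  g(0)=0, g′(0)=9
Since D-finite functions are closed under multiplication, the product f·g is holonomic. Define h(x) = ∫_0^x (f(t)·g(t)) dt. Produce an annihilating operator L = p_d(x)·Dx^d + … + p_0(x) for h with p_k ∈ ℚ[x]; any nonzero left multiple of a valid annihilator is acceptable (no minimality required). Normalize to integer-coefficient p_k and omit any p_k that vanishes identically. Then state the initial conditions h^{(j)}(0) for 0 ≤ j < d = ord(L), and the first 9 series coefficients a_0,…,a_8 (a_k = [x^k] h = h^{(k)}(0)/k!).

L = (63 + 216·x + 324·x^2)·Dx + (-12 - 36·x)·Dx^2 + (4 + 24·x + 36·x^2)·Dx^3  (order 3).
h: a_k = 0, 0, 9/2, 9/2, -189/32, -81/80, -1539/1280, 59049/8960, -716607/57344, …
ICs: h(0) = 0, h′(0) = 0, h′′(0) = 9.

f: a_k = 1, 3/2, -9/8, 27/16, -405/128, 1701/256, -15309/1024, 72171/2048, -2814669/32768, …
g: a_k = 0, 9, 0, -27/2, 0, 243/40, 0, -729/560, 0, …
L₀ := L_f ⊗_s L_g (sym. prod.), ord ≤ 2.
∫: right-multiply L₀ by Dx.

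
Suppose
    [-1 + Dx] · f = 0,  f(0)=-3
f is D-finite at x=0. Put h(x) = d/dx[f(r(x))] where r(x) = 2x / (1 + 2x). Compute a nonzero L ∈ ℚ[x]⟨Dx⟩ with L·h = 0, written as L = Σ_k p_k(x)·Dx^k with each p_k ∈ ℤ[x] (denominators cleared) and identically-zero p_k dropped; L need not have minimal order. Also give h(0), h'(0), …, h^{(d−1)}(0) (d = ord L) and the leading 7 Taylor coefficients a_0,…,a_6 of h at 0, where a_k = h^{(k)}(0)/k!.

L = (-2 - 8·x) + (-1 - 4·x - 4·x^2)·Dx  (order 1).
h: a_k = -6, 12, -12, -8, 76, -1208/5, 8728/15, …
ICs: h(0) = -6.

f: a_k = -3, -3, -3/2, -1/2, -1/8, -1/40, -1/240, …
L₀ from L_f via x↦r, Dx↦r'^{-1}Dx.
Differentiate: ansatz ord ≤ ord L₀ ⇒ L.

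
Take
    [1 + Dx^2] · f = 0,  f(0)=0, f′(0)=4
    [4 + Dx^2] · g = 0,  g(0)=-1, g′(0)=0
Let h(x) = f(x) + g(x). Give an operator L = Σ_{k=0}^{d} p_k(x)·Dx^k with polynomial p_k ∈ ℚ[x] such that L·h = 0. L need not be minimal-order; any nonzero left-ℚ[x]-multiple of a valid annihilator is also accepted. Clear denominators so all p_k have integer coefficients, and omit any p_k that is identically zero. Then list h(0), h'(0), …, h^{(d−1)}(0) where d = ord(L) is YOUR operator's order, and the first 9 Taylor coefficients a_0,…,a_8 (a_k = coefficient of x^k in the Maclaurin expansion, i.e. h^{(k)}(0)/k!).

f: a_k = 0, 4, 0, -2/3, 0, 1/30, 0, -1/1260, 0, …
g: a_k = -1, 0, 2, 0, -2/3, 0, 4/45, 0, -2/315, …
L₀ := lclm(L_f,L_g); ord L₀ ≤ 2+2.
L = 4 + 5·Dx^2 + Dx^4  (order 4).
h: a_k = -1, 4, 2, -2/3, -2/3, 1/30, 4/45, -1/1260, -2/315, …
ICs: h(0) = -1, h′(0) = 4, h′′(0) = 4, h′′′(0) = -4.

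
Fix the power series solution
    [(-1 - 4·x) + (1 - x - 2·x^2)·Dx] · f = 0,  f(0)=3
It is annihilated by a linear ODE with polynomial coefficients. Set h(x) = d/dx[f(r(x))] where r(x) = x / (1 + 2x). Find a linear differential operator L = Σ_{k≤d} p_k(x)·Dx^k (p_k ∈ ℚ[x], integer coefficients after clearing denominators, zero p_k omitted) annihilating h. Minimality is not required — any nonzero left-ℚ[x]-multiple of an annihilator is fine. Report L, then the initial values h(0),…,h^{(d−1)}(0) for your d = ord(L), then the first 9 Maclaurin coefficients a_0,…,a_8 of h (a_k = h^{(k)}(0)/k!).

L = 2 + (-1 - 11·x - 36·x^2 - 36·x^3)·Dx  (order 1).
h: a_k = 3, 6, -27, 108, -405, 1458, -5103, 17496, -59049, …
ICs: h(0) = 3.

f: a_k = 3, 3, 9, 15, 33, 63, 129, 255, 513, …
Substitute x→r, Dx→(1/r')Dx; clear ⇒ L₀.
Derive L from L₀ (diff closure).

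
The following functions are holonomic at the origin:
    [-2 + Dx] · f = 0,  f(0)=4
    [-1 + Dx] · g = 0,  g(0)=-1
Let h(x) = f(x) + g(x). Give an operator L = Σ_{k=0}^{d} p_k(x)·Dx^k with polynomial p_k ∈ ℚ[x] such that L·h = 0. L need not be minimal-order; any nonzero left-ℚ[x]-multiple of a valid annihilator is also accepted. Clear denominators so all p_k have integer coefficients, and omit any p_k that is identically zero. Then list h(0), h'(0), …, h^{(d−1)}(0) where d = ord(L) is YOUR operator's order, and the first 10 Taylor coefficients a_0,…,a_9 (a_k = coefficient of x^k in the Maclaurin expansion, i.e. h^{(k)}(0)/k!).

f: a_k = 4, 8, 8, 16/3, 8/3, 16/15, 16/45, 32/315, 8/315, 16/2835, …
g: a_k = -1, -1, -1/2, -1/6, -1/24, -1/120, -1/720, -1/5040, -1/40320, -1/362880, …
h₀=f+g: left-lcm gives L₀, ord ≤ 2.
L = 2 - 3·Dx + Dx^2  (order 2).
h: a_k = 3, 7, 15/2, 31/6, 21/8, 127/120, 17/48, 73/720, 341/13440, 2047/362880, …
ICs: h(0) = 3, h′(0) = 7.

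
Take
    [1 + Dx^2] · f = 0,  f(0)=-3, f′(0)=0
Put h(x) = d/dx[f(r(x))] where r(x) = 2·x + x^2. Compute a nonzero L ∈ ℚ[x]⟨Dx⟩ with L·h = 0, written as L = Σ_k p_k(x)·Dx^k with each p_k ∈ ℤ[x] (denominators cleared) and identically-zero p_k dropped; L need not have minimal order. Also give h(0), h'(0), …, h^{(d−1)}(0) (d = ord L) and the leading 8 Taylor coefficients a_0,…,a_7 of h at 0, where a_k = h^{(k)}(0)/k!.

L = (7 + 16·x + 24·x^2 + 16·x^3 + 4·x^4) + (-3 - 3·x)·Dx + (1 + 2·x + x^2)·Dx^2  (order 2).
h: a_k = 0, 12, 18, -2, -20, -82/5, -7/5, 719/105, …
ICs: h(0) = 0, h′(0) = 12.

f: a_k = -3, 0, 3/2, 0, -1/8, 0, 1/240, 0, …
L₀ from L_f via x↦r, Dx↦r'^{-1}Dx.
Differentiate: ansatz ord ≤ ord L₀ ⇒ L.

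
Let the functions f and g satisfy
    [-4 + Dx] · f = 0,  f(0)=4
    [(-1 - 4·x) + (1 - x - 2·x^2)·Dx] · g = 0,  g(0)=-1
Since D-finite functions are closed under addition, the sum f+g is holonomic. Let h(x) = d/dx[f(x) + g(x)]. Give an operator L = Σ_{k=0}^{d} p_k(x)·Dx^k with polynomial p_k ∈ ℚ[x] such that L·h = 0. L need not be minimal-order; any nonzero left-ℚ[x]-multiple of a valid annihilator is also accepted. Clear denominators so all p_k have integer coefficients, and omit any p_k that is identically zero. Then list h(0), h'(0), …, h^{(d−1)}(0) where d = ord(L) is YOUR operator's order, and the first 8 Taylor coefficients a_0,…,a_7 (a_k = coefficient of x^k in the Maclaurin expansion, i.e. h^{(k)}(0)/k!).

f: a_k = 4, 16, 32, 128/3, 128/3, 512/15, 1024/45, 4096/315, …
g: a_k = -1, -1, -3, -5, -11, -21, -43, -85, …
L₀ := lclm(L_f,L_g); ord L₀ ≤ 1+1.
h₀' ⇒ L via d/dx closure of L₀.
L = (12 + 240·x + 288·x^2 + 768·x^3 + 384·x^4) + (-7 - 56·x - 160·x^2 - 160·x^3 + 160·x^4 + 128·x^5)·Dx + (1 - x + 22·x^2 - 8·x^3 - 64·x^4 - 32·x^5)·Dx^2  (order 2).
h: a_k = 15, 58, 113, 380/3, 197/3, -1822/15, -22679/45, -414536/315, …
ICs: h(0) = 15, h′(0) = 58.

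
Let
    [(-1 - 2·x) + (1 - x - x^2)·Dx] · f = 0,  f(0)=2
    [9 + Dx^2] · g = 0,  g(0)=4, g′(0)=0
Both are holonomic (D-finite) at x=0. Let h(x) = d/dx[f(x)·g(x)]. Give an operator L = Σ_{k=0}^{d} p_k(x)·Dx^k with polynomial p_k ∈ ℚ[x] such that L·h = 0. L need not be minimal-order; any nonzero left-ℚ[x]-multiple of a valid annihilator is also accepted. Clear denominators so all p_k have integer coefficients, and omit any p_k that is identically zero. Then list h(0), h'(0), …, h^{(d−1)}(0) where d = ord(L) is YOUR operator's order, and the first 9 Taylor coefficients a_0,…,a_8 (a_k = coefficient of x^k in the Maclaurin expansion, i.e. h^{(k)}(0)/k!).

f: a_k = 2, 2, 4, 6, 10, 16, 26, 42, 68, …
g: a_k = 4, 0, -18, 0, 27/2, 0, -81/20, 0, 729/1120, …
Sym-product of L_f,L_g gives L₀ (≤ ord 2).
h=h₀': d/dx-closure on L₀ ⇒ L.
L = (3 - 162·x - 81·x^2 + 162·x^3 + 81·x^4) + (-12 - 6·x + 54·x^2 + 36·x^3)·Dx + (7 - 16·x - 7·x^2 + 18·x^3 + 9·x^4)·Dx^2  (order 2).
h: a_k = 8, -40, -36, -20, -85, -903/5, -3297/10, -42503/70, -619911/560, …
ICs: h(0) = 8, h′(0) = -40.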